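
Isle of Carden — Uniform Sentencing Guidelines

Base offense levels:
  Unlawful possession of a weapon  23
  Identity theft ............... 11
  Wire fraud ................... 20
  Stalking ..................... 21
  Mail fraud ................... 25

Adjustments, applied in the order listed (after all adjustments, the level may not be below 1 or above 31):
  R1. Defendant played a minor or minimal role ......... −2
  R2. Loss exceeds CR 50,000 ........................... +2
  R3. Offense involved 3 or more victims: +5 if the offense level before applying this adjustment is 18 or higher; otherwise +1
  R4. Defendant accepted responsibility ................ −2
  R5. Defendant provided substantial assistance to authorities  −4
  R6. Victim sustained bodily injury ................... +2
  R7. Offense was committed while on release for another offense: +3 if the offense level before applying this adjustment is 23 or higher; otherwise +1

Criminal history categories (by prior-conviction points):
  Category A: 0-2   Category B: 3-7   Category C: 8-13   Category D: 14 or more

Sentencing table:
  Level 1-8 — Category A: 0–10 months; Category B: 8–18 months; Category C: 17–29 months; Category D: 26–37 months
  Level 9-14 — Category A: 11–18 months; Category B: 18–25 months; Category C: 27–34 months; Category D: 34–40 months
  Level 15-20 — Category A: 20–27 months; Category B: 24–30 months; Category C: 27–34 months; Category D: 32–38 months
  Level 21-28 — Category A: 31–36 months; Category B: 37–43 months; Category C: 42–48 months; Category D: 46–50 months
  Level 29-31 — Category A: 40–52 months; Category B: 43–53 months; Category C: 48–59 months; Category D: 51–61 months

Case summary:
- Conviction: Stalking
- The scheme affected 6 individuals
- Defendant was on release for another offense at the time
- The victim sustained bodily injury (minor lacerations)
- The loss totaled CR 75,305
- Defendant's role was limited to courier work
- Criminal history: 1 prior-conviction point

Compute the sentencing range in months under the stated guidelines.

Base offense level for stalking: 21.
R1 applies: 21 − 2 = 19.
R2 applies: 19 + 2 = 21.
R3 applies (level before this adjustment is 21 ≥ 18, so +5): 21 + 5 = 26.
R4 does not apply.
R6 applies: 26 + 2 = 28.
R7 applies (level before this adjustment is 28 ≥ 23, so +3): 28 + 3 = 31.
Final offense level: 31.
Criminal history: 1 prior point → Category A (0-2).
Level 31 falls in the 29-31 band.
Grid: Level 29-31 × Category A = 40-52 months.

40-52 months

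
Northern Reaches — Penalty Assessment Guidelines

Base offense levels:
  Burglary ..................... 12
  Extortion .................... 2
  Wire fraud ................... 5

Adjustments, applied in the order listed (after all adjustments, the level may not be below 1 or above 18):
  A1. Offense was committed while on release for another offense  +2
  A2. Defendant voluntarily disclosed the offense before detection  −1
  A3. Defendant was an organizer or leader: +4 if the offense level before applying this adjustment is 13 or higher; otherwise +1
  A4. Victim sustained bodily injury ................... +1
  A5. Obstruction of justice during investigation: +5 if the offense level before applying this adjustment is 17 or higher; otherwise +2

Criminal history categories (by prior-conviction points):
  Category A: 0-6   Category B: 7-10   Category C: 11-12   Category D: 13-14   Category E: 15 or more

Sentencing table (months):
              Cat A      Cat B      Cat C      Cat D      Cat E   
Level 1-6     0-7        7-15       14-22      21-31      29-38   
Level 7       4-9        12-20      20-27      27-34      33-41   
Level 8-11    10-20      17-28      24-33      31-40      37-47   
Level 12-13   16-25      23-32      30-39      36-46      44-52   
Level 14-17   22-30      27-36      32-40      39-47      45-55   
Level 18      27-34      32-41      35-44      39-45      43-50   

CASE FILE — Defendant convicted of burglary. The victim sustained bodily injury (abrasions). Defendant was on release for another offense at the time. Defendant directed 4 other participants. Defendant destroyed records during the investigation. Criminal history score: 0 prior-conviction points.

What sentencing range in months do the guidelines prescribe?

Base offense level for burglary: 12.
A1 applies: 12 + 2 = 14.
A2 does not apply.
A3 applies (level before this adjustment is 14 ≥ 13, so +4): 14 + 4 = 18.
A4 applies: 18 + 1 = 19.
A5 applies (level before this adjustment is 19 ≥ 17, so +5): 19 + 5 = 24.
Level 24 exceeds the maximum of 18; capped at 18.
Final offense level: 18.
Criminal history: 0 prior points → Category A (0-6).
Level 18 falls in the 18 band.
Grid: Level 18 × Category A = 27-34 months.

27-34 months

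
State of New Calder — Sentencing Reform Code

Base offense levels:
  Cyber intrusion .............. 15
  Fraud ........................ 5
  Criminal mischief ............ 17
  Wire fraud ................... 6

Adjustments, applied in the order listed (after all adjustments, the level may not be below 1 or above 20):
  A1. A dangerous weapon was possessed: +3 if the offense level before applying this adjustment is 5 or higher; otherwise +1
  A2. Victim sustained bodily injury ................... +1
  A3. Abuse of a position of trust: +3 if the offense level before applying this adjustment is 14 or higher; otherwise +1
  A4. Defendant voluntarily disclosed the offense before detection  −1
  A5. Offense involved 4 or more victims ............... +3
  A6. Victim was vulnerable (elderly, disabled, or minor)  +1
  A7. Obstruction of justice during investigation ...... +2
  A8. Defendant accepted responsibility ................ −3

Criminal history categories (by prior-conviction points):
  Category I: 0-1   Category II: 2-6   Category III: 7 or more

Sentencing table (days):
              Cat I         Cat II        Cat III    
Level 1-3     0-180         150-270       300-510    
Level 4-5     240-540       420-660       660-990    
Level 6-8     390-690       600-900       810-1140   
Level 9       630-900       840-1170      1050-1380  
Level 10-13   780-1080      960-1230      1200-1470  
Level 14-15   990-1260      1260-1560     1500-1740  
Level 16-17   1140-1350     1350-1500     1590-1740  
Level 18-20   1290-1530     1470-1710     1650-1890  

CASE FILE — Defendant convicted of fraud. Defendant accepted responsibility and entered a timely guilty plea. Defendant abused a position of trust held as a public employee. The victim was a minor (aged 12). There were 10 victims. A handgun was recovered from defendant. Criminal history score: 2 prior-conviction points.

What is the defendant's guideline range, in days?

960-1230 days

Base offense level for fraud: 5.
A1 applies (level before this adjustment is 5 ≥ 5, so +3): 5 + 3 = 8.
A2 does not apply.
A3 applies (level before this adjustment is 8 < 14, so +1): 8 + 1 = 9.
A5 applies: 9 + 3 = 12.
A6 applies: 12 + 1 = 13.
A7 does not apply.
A8 applies: 13 − 3 = 10.
Final offense level: 10.
Criminal history: 2 prior points → Category II (2-6).
Level 10 falls in the 10-13 band.
Grid: Level 10-13 × Category II = 960-1230 days.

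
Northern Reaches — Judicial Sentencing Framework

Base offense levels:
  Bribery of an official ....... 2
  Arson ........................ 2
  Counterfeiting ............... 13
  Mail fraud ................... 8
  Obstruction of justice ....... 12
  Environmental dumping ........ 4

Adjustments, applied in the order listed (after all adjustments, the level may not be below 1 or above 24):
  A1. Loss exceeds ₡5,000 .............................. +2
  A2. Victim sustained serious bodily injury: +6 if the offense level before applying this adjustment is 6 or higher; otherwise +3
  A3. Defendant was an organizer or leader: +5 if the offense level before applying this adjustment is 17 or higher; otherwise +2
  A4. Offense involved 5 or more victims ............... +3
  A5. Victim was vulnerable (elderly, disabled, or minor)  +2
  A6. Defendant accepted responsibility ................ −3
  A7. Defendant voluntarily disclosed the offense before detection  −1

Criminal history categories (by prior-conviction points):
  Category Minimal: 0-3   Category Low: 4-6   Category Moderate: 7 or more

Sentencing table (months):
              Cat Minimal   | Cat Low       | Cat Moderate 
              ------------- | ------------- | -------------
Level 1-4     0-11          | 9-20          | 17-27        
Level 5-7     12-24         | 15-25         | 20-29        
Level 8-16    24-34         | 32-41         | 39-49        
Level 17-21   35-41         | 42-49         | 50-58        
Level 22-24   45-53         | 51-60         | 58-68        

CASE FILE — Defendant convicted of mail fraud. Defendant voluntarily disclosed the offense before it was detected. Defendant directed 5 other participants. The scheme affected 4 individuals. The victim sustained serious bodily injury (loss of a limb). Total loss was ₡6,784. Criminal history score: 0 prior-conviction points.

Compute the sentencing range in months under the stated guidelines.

Base offense level for mail fraud: 8.
A1 applies: 8 + 2 = 10.
A2 applies (level before this adjustment is 10 ≥ 6, so +6): 10 + 6 = 16.
A3 applies (level before this adjustment is 16 < 17, so +2): 16 + 2 = 18.
A5 does not apply.
A6 does not apply.
A7 applies: 18 − 1 = 17.
Final offense level: 17.
Criminal history: 0 prior points → Category Minimal (0-3).
Level 17 falls in the 17-21 band.
Grid: Level 17-21 × Category Minimal = 35-41 months.

35-41 months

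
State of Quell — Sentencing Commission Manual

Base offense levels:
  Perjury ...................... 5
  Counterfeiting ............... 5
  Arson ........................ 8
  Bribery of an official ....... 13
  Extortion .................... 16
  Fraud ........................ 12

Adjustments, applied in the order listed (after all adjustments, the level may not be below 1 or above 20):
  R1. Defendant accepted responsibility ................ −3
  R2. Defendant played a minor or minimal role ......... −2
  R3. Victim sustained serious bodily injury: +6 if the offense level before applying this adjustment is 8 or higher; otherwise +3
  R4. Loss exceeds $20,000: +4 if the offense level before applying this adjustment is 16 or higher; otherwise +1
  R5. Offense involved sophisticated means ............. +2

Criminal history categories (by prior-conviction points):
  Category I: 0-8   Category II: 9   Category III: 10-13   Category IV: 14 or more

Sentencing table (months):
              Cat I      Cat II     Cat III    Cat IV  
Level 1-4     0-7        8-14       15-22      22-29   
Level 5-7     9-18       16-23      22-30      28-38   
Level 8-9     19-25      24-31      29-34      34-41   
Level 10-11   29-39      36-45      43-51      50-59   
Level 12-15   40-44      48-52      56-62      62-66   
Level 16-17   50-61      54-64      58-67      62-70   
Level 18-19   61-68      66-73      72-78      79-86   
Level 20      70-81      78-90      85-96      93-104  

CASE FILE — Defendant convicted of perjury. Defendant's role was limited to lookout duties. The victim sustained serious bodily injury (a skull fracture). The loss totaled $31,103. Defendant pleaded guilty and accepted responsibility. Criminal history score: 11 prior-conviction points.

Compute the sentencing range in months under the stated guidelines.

Base offense level for perjury: 5.
R1 applies: 5 − 3 = 2.
R2 applies: 2 − 2 = 0.
R3 applies (level before this adjustment is 0 < 8, so +3): 0 + 3 = 3.
R4 applies (level before this adjustment is 3 < 16, so +1): 3 + 1 = 4.
Final offense level: 4.
Criminal history: 11 prior points → Category III (10-13).
Level 4 falls in the 1-4 band.
Grid: Level 1-4 × Category III = 15-22 months.

15-22 months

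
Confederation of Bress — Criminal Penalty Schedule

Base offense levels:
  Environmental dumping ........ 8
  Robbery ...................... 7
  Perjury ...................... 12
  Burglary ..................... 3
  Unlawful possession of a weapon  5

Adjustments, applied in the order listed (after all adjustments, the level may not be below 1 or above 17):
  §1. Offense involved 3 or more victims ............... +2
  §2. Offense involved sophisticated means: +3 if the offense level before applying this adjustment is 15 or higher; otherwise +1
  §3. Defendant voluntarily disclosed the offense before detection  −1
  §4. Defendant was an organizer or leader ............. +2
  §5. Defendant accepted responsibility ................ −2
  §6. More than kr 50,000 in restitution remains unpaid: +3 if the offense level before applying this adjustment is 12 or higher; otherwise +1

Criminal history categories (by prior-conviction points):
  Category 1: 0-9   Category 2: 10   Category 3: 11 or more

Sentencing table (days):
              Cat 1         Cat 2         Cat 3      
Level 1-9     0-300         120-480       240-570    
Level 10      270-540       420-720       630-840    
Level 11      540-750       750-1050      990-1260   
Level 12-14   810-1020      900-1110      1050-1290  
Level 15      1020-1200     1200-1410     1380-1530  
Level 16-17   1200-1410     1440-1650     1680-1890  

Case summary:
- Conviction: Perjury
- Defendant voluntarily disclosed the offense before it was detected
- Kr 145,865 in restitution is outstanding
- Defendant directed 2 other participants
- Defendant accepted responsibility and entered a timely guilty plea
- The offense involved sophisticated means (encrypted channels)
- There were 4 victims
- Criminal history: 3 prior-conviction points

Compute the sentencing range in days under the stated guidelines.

1200-1410 days

Base offense level for perjury: 12.
§1 applies: 12 + 2 = 14.
§2 applies (level before this adjustment is 14 < 15, so +1): 14 + 1 = 15.
§3 applies: 15 − 1 = 14.
§4 applies: 14 + 2 = 16.
§5 applies: 16 − 2 = 14.
§6 applies (level before this adjustment is 14 ≥ 12, so +3): 14 + 3 = 17.
Final offense level: 17.
Criminal history: 3 prior points → Category 1 (0-9).
Level 17 falls in the 16-17 band.
Grid: Level 16-17 × Category 1 = 1200-1410 days.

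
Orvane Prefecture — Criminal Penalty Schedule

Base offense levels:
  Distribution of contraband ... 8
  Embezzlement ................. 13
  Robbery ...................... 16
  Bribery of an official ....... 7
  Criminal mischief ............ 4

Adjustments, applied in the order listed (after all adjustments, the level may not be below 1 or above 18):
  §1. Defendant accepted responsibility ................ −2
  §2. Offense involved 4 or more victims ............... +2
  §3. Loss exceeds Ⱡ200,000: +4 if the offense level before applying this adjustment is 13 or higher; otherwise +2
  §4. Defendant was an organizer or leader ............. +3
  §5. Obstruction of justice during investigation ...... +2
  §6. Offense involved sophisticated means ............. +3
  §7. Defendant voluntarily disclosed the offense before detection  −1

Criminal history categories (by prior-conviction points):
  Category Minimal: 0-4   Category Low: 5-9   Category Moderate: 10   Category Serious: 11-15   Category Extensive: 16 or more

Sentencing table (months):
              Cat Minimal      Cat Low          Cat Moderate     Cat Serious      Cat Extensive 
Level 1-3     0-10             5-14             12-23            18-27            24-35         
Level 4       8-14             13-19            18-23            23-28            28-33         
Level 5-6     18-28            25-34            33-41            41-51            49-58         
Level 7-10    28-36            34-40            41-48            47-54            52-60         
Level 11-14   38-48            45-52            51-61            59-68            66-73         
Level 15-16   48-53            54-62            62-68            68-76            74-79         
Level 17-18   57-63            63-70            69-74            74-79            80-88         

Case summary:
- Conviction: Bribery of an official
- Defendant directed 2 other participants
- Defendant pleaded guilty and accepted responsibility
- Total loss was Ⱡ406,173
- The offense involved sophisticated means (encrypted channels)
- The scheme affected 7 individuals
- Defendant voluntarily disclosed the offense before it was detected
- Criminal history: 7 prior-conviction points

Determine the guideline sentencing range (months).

Base offense level for bribery of an official: 7.
§1 applies: 7 − 2 = 5.
§2 applies: 5 + 2 = 7.
§3 applies (level before this adjustment is 7 < 13, so +2): 7 + 2 = 9.
§4 applies: 9 + 3 = 12.
§5 does not apply.
§6 applies: 12 + 3 = 15.
§7 applies: 15 − 1 = 14.
Final offense level: 14.
Criminal history: 7 prior points → Category Low (5-9).
Level 14 falls in the 11-14 band.
Grid: Level 11-14 × Category Low = 45-52 months.

45-52 months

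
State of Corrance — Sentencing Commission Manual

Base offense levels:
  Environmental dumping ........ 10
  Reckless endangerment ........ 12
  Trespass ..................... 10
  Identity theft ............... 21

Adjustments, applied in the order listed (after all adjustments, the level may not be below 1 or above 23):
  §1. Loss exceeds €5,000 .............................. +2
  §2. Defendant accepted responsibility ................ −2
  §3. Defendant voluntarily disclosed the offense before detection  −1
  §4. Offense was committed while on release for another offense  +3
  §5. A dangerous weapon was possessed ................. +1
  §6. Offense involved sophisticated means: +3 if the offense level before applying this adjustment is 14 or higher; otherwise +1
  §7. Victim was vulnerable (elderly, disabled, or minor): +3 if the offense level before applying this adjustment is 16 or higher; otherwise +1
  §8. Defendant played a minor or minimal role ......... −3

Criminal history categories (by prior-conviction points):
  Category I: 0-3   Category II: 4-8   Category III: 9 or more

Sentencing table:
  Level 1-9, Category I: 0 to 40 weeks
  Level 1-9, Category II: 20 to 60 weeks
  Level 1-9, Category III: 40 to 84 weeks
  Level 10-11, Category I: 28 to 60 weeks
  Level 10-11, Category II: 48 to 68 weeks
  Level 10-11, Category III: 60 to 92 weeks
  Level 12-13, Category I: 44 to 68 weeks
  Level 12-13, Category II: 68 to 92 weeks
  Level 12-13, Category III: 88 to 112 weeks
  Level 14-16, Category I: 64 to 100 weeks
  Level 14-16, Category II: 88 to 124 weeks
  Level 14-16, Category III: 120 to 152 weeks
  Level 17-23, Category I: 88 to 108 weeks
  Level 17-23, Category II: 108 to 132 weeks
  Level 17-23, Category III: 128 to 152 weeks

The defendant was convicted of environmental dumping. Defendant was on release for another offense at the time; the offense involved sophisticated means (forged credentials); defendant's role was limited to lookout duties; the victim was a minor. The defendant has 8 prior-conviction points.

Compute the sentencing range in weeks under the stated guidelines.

68-92 weeks

Base offense level for environmental dumping: 10.
§4 applies: 10 + 3 = 13.
§5 does not apply.
§6 applies (level before this adjustment is 13 < 14, so +1): 13 + 1 = 14.
§7 applies (level before this adjustment is 14 < 16, so +1): 14 + 1 = 15.
§8 applies: 15 − 3 = 12.
Final offense level: 12.
Criminal history: 8 prior points → Category II (4-8).
Level 12 falls in the 12-13 band.
Grid: Level 12-13 × Category II = 68-92 weeks.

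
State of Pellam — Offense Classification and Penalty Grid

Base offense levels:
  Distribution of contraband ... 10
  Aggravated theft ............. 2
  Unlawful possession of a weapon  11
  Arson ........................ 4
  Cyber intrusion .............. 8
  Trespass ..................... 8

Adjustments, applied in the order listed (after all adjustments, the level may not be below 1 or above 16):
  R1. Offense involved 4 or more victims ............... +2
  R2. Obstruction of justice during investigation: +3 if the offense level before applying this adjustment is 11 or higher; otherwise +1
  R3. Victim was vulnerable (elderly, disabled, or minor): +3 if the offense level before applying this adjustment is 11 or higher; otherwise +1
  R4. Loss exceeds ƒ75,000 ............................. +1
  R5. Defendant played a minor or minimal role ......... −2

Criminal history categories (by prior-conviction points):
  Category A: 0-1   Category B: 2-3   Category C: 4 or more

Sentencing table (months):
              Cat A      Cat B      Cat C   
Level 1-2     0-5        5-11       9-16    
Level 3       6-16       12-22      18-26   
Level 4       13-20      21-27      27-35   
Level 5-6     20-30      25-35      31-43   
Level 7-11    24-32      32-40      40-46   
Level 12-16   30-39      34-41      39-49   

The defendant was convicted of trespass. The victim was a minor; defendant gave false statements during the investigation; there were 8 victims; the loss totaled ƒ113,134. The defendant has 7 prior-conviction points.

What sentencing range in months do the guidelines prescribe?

Base offense level for trespass: 8.
R1 applies: 8 + 2 = 10.
R2 applies (level before this adjustment is 10 < 11, so +1): 10 + 1 = 11.
R3 applies (level before this adjustment is 11 ≥ 11, so +3): 11 + 3 = 14.
R4 applies: 14 + 1 = 15.
R5 does not apply.
Final offense level: 15.
Criminal history: 7 prior points → Category C (4+).
Level 15 falls in the 12-16 band.
Grid: Level 12-16 × Category C = 39-49 months.

39-49 months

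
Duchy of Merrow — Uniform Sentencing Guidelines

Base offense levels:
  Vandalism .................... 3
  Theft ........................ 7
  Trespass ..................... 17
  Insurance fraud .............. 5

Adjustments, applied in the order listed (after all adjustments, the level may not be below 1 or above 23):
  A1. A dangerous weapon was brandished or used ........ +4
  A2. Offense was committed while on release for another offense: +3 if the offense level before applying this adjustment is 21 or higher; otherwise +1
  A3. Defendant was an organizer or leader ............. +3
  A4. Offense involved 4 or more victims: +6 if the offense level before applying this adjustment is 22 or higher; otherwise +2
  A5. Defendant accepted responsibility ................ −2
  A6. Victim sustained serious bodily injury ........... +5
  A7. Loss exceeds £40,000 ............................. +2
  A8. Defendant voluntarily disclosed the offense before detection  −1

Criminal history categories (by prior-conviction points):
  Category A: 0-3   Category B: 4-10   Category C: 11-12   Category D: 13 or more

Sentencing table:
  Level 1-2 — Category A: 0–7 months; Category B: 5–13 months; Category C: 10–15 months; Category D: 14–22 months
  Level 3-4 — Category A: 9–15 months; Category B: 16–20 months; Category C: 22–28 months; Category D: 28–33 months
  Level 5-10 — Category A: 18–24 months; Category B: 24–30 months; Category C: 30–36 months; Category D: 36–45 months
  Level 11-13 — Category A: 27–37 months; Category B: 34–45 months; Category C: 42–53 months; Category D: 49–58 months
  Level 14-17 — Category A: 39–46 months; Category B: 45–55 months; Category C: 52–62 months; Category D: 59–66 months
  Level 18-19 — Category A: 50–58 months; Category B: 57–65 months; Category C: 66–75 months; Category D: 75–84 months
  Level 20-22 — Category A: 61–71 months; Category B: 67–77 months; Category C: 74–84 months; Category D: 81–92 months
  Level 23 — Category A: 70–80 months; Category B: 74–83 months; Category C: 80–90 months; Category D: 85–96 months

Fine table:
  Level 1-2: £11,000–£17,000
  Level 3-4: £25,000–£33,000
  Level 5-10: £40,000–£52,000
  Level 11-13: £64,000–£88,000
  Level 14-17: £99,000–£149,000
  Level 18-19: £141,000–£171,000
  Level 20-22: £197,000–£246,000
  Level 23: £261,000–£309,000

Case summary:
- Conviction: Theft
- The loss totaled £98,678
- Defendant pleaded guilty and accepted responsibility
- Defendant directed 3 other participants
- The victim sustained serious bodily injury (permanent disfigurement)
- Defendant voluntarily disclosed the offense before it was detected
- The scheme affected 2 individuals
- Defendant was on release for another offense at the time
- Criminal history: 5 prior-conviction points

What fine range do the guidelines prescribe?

£99,000–£149,000

Base offense level for theft: 7.
A2 applies (level before this adjustment is 7 < 21, so +1): 7 + 1 = 8.
A3 applies: 8 + 3 = 11.
A5 applies: 11 − 2 = 9.
A6 applies: 9 + 5 = 14.
A7 applies: 14 + 2 = 16.
A8 applies: 16 − 1 = 15.
Final offense level: 15.
Level 15 falls in the 14-17 band.
Fine table: Level 14-17 → £99,000–£149,000.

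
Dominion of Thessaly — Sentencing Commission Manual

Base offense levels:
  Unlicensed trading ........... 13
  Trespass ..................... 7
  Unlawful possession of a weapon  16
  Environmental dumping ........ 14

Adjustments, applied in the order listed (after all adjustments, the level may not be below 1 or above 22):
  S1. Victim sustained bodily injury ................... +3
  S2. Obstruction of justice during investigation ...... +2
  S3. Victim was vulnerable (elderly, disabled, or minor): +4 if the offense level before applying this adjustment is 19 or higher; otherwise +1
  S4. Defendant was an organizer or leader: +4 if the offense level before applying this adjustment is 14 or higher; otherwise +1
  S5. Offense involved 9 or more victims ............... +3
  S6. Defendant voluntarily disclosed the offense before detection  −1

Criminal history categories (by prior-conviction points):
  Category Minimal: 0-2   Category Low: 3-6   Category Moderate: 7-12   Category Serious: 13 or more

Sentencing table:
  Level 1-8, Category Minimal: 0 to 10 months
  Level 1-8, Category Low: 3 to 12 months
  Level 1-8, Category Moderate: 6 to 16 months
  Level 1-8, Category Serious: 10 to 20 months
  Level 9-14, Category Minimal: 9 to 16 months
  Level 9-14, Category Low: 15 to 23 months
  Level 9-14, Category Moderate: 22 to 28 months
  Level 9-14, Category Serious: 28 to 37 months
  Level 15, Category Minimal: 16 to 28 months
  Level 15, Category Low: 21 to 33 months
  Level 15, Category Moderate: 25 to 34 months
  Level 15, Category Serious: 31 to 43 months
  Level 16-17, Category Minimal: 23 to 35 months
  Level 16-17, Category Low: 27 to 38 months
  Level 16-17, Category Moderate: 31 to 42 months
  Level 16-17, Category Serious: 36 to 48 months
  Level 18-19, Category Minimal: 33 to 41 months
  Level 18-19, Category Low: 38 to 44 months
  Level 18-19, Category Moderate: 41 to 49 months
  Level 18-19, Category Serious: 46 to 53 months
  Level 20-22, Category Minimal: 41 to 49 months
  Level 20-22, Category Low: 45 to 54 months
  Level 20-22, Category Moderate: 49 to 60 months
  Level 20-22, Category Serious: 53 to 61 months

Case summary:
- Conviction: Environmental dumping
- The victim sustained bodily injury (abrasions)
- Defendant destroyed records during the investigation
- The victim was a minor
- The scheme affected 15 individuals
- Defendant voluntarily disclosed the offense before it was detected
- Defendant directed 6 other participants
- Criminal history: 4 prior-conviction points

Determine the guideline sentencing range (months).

45-54 months

Base offense level for environmental dumping: 14.
S1 applies: 14 + 3 = 17.
S2 applies: 17 + 2 = 19.
S3 applies (level before this adjustment is 19 ≥ 19, so +4): 19 + 4 = 23.
S4 applies (level before this adjustment is 23 ≥ 14, so +4): 23 + 4 = 27.
S5 applies: 27 + 3 = 30.
S6 applies: 30 − 1 = 29.
Level 29 exceeds the maximum of 22; capped at 22.
Final offense level: 22.
Criminal history: 4 prior points → Category Low (3-6).
Level 22 falls in the 20-22 band.
Grid: Level 20-22 × Category Low = 45-54 months.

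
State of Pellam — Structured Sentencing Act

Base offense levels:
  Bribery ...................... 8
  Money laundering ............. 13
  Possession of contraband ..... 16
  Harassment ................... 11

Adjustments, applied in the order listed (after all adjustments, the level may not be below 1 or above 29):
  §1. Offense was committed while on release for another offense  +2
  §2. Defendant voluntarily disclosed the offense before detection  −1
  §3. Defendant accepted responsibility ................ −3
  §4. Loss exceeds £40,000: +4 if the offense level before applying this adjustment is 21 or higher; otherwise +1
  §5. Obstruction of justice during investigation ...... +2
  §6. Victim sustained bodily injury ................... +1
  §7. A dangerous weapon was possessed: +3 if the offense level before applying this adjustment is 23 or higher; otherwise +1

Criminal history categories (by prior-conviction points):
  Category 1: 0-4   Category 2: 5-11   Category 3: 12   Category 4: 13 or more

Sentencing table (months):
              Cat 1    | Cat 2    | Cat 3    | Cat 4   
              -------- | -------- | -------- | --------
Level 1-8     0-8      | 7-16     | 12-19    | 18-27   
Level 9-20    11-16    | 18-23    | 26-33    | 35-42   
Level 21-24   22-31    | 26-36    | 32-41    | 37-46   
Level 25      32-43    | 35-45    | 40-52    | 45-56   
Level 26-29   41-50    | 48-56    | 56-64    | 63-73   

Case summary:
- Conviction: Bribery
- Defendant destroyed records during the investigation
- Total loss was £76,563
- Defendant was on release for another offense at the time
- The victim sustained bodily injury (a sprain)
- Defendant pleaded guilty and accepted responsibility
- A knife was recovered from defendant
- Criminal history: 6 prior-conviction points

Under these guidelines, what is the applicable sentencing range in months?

18-23 months

Base offense level for bribery: 8.
§1 applies: 8 + 2 = 10.
§2 does not apply.
§3 applies: 10 − 3 = 7.
§4 applies (level before this adjustment is 7 < 21, so +1): 7 + 1 = 8.
§5 applies: 8 + 2 = 10.
§6 applies: 10 + 1 = 11.
§7 applies (level before this adjustment is 11 < 23, so +1): 11 + 1 = 12.
Final offense level: 12.
Criminal history: 6 prior points → Category 2 (5-11).
Level 12 falls in the 9-20 band.
Grid: Level 9-20 × Category 2 = 18-23 months.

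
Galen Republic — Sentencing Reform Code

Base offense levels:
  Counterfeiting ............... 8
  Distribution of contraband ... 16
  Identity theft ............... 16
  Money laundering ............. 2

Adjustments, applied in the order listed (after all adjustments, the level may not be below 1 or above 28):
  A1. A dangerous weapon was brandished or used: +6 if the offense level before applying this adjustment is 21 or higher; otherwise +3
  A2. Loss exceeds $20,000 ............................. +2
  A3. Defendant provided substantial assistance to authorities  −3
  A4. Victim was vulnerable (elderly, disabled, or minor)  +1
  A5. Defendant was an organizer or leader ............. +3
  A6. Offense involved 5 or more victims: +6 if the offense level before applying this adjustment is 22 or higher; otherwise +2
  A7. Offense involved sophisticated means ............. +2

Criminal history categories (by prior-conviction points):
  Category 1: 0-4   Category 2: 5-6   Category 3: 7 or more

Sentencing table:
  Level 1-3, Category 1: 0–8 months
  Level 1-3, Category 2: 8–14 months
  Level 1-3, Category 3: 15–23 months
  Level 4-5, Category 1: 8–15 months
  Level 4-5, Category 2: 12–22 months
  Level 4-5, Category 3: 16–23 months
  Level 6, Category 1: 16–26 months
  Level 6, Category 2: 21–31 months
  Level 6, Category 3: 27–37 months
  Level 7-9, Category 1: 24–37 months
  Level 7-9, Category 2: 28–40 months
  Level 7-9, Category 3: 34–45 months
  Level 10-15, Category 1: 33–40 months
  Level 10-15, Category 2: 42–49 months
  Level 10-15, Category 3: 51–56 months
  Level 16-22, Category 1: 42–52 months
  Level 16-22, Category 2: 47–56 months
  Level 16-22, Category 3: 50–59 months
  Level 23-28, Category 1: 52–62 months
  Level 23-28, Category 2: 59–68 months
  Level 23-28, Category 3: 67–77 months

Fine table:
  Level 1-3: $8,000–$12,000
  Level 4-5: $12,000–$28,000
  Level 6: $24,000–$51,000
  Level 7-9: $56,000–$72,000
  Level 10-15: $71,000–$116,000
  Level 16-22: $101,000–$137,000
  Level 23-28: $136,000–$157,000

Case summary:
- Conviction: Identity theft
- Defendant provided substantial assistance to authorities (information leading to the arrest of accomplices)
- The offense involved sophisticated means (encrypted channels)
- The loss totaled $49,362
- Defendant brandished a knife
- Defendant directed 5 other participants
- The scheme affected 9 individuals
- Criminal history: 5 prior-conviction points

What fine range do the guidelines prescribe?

Base offense level for identity theft: 16.
A1 applies (level before this adjustment is 16 < 21, so +3): 16 + 3 = 19.
A2 applies: 19 + 2 = 21.
A3 applies: 21 − 3 = 18.
A5 applies: 18 + 3 = 21.
A6 applies (level before this adjustment is 21 < 22, so +2): 21 + 2 = 23.
A7 applies: 23 + 2 = 25.
Final offense level: 25.
Level 25 falls in the 23-28 band.
Fine table: Level 23-28 → $136,000–$157,000.

$136,000–$157,000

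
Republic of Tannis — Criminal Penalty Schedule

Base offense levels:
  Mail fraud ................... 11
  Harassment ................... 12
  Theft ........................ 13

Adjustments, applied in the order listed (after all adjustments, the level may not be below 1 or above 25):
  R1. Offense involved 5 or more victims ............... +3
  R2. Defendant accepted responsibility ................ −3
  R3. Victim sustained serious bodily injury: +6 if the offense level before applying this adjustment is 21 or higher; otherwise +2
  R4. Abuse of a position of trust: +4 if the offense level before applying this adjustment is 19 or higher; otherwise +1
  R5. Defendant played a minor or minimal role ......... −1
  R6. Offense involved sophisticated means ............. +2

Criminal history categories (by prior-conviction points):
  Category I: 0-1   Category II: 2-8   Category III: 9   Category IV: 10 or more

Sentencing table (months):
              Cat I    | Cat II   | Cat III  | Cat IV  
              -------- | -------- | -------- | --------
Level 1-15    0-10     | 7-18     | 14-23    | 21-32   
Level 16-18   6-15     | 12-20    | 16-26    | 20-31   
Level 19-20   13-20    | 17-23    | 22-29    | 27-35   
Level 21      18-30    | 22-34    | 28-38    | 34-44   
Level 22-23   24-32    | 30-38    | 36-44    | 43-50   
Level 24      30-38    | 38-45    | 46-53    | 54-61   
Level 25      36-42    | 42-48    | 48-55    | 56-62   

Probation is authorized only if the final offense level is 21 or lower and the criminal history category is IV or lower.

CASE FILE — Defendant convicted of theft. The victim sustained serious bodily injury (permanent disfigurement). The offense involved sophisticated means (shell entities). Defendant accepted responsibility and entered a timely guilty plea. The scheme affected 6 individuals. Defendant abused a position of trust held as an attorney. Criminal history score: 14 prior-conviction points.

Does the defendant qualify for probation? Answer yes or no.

Yes

Base offense level for theft: 13.
R1 applies: 13 + 3 = 16.
R2 applies: 16 − 3 = 13.
R3 applies (level before this adjustment is 13 < 21, so +2): 13 + 2 = 15.
R4 applies (level before this adjustment is 15 < 19, so +1): 15 + 1 = 16.
R5 does not apply.
R6 applies: 16 + 2 = 18.
Final offense level: 18.
Criminal history: 14 prior points → Category IV (10+).
Level 18 falls in the 16-18 band.
Grid: Level 16-18 × Category IV = 20-31 months.
Probation check: level 18 ≤ 21 and category IV ≤ IV → eligible.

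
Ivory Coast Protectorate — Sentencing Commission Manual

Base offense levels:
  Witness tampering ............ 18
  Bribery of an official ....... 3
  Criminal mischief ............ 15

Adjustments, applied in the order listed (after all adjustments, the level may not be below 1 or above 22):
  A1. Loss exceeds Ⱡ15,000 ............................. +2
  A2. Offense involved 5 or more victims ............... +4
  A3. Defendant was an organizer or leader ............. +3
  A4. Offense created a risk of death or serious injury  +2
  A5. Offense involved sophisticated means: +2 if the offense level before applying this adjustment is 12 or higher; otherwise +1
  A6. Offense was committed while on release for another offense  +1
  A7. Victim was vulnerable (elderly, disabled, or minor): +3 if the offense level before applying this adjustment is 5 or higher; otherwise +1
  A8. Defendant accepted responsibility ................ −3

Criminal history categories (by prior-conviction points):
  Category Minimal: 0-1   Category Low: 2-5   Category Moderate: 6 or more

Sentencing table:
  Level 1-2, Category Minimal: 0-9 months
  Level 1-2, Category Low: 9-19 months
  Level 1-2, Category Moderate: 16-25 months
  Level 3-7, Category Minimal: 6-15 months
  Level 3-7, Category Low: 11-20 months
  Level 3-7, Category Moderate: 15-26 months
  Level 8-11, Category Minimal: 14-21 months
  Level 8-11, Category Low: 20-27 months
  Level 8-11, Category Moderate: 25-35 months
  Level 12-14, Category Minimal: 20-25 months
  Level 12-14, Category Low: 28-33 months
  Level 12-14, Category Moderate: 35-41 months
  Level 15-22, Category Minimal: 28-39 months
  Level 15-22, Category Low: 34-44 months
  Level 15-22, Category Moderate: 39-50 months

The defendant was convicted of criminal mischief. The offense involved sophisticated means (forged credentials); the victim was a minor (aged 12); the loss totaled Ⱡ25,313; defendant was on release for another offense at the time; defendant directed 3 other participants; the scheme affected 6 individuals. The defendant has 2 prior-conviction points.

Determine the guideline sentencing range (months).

34-44 months

Base offense level for criminal mischief: 15.
A1 applies: 15 + 2 = 17.
A2 applies: 17 + 4 = 21.
A3 applies: 21 + 3 = 24.
A5 applies (level before this adjustment is 24 ≥ 12, so +2): 24 + 2 = 26.
A6 applies: 26 + 1 = 27.
A7 applies (level before this adjustment is 27 ≥ 5, so +3): 27 + 3 = 30.
Level 30 exceeds the maximum of 22; capped at 22.
Final offense level: 22.
Criminal history: 2 prior points → Category Low (2-5).
Level 22 falls in the 15-22 band.
Grid: Level 15-22 × Category Low = 34-44 months.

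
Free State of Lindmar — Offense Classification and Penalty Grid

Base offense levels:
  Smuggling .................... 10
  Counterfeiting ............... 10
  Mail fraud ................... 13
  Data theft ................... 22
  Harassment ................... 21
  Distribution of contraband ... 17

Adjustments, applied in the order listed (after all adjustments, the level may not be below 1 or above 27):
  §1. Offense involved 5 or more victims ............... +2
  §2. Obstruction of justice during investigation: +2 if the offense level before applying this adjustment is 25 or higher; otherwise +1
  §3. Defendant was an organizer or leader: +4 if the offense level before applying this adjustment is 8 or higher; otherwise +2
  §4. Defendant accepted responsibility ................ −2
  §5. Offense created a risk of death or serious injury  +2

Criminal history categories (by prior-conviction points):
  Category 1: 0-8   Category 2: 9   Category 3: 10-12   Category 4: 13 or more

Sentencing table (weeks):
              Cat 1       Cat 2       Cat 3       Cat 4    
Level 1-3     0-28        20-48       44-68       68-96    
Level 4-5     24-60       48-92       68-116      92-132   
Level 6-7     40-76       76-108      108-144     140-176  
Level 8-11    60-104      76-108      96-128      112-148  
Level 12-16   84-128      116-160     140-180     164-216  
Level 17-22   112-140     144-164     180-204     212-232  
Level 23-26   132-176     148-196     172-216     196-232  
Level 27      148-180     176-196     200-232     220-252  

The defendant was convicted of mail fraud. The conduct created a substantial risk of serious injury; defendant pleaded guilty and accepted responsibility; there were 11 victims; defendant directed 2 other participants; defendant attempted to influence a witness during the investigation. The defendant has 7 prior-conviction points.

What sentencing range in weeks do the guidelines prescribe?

112-140 weeks

Base offense level for mail fraud: 13.
§1 applies: 13 + 2 = 15.
§2 applies (level before this adjustment is 15 < 25, so +1): 15 + 1 = 16.
§3 applies (level before this adjustment is 16 ≥ 8, so +4): 16 + 4 = 20.
§4 applies: 20 − 2 = 18.
§5 applies: 18 + 2 = 20.
Final offense level: 20.
Criminal history: 7 prior points → Category 1 (0-8).
Level 20 falls in the 17-22 band.
Grid: Level 17-22 × Category 1 = 112-140 weeks.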